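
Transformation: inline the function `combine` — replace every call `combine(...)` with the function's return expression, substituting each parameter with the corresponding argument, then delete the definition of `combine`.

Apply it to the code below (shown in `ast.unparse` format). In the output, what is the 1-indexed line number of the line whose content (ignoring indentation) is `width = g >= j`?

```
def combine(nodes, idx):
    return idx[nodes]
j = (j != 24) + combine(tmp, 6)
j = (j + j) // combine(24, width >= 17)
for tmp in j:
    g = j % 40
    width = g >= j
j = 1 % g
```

Transformed code:
j = (j != 24) + 6[tmp]
j = (j + j) // (width >= 17)[24]
for tmp in j:
    g = j % 40
    width = g >= j
j = 1 % g

5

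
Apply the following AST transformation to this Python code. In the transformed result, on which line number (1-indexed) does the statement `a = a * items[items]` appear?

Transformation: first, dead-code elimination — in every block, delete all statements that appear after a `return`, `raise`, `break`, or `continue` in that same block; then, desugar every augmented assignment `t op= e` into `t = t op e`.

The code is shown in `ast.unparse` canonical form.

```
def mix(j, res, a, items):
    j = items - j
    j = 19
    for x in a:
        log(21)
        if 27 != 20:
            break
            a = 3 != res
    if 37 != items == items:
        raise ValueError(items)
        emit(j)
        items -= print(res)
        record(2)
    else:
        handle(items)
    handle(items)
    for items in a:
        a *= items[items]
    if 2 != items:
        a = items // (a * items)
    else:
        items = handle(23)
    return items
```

Transformed code:
def mix(j, res, a, items):
    j = items - j
    j = 19
    for x in a:
        log(21)
        if 27 != 20:
            break
    if 37 != items == items:
        raise ValueError(items)
    else:
        handle(items)
    handle(items)
    for items in a:
        a = a * items[items]
    if 2 != items:
        a = items // (a * items)
    else:
        items = handle(23)
    return items

14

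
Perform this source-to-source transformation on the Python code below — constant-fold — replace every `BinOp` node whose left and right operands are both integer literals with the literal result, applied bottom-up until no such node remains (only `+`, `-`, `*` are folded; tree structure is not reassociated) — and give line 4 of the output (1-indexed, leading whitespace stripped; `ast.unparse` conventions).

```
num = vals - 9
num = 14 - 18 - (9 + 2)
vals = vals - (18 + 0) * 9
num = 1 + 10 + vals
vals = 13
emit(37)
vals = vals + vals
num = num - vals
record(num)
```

Transformed code:
num = vals - 9
num = -15
vals = vals - 162
num = 11 + vals
vals = 13
emit(37)
vals = vals + vals
num = num - vals
record(num)

num = 11 + vals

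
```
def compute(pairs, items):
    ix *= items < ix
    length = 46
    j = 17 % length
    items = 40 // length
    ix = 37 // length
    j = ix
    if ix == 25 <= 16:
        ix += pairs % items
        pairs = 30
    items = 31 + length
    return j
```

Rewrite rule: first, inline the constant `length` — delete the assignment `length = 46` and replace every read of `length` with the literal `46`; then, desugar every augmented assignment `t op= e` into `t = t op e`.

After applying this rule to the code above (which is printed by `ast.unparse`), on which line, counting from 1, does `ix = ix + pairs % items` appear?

Transformed code:
def compute(pairs, items):
    ix = ix * (items < ix)
    j = 17 % 46
    items = 40 // 46
    ix = 37 // 46
    j = ix
    if ix == 25 <= 16:
        ix = ix + pairs % items
        pairs = 30
    items = 31 + 46
    return j

8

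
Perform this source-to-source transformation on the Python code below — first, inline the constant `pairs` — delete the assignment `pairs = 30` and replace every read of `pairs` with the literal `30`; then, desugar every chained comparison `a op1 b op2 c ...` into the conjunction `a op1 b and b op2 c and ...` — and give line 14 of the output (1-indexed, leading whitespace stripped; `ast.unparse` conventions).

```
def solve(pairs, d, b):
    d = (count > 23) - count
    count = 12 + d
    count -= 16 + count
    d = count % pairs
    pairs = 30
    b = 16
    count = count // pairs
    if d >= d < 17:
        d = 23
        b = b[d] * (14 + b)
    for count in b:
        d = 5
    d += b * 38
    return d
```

Transformed code:
def solve(pairs, d, b):
    d = (count > 23) - count
    count = 12 + d
    count -= 16 + count
    d = count % 30
    b = 16
    count = count // 30
    if d >= d and d < 17:
        d = 23
        b = b[d] * (14 + b)
    for count in b:
        d = 5
    d += b * 38
    return d

return d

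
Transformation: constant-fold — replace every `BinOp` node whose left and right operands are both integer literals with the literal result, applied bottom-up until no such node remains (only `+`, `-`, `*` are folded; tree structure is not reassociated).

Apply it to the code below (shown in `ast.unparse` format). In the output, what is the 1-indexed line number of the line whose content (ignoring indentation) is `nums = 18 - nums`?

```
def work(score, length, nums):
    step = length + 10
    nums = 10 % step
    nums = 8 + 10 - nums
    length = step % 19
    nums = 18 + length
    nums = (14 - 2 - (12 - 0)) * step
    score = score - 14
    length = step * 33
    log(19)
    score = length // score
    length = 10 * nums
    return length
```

4

Transformed code:
def work(score, length, nums):
    step = length + 10
    nums = 10 % step
    nums = 18 - nums
    length = step % 19
    nums = 18 + length
    nums = 0 * step
    score = score - 14
    length = step * 33
    log(19)
    score = length // score
    length = 10 * nums
    return length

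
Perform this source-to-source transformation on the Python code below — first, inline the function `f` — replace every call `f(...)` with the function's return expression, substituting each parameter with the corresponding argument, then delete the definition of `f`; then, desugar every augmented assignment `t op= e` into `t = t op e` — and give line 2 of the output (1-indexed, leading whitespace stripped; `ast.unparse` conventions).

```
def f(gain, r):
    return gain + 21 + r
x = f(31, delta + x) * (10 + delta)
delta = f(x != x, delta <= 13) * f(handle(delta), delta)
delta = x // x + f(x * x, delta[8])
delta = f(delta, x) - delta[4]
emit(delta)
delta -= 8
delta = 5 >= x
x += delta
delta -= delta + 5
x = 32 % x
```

delta = ((x != x) + 21 + (delta <= 13)) * (handle(delta) + 21 + delta)

Transformed code:
x = (31 + 21 + (delta + x)) * (10 + delta)
delta = ((x != x) + 21 + (delta <= 13)) * (handle(delta) + 21 + delta)
delta = x // x + (x * x + 21 + delta[8])
delta = delta + 21 + x - delta[4]
emit(delta)
delta = delta - 8
delta = 5 >= x
x = x + delta
delta = delta - (delta + 5)
x = 32 % x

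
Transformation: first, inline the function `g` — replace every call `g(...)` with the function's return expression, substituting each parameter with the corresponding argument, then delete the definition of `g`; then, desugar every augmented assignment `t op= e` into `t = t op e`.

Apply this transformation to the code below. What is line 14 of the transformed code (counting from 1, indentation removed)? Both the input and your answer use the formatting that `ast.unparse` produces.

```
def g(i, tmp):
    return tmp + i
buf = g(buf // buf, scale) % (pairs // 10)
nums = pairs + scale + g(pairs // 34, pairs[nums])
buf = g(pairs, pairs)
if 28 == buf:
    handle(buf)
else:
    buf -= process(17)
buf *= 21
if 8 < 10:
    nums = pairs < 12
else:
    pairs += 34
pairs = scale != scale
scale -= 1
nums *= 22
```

Transformed code:
buf = (scale + buf // buf) % (pairs // 10)
nums = pairs + scale + (pairs[nums] + pairs // 34)
buf = pairs + pairs
if 28 == buf:
    handle(buf)
else:
    buf = buf - process(17)
buf = buf * 21
if 8 < 10:
    nums = pairs < 12
else:
    pairs = pairs + 34
pairs = scale != scale
scale = scale - 1
nums = nums * 22

scale = scale - 1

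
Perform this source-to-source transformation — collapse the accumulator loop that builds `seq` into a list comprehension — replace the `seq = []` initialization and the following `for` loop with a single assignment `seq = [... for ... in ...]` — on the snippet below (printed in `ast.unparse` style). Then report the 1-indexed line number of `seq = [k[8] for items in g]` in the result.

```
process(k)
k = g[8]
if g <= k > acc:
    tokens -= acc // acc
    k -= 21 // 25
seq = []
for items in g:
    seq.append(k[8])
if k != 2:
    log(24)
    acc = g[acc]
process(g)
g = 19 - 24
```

6

Transformed code:
process(k)
k = g[8]
if g <= k > acc:
    tokens -= acc // acc
    k -= 21 // 25
seq = [k[8] for items in g]
if k != 2:
    log(24)
    acc = g[acc]
process(g)
g = 19 - 24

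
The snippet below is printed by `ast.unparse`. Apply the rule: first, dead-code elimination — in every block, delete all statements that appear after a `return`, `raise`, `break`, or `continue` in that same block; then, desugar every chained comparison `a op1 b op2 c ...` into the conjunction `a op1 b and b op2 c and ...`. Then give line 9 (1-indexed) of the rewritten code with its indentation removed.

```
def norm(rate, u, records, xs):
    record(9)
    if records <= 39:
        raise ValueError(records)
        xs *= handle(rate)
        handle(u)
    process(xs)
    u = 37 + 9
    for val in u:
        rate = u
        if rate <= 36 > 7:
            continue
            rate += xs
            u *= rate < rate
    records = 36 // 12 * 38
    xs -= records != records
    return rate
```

if rate <= 36 and 36 > 7:

Transformed code:
def norm(rate, u, records, xs):
    record(9)
    if records <= 39:
        raise ValueError(records)
    process(xs)
    u = 37 + 9
    for val in u:
        rate = u
        if rate <= 36 and 36 > 7:
            continue
    records = 36 // 12 * 38
    xs -= records != records
    return rate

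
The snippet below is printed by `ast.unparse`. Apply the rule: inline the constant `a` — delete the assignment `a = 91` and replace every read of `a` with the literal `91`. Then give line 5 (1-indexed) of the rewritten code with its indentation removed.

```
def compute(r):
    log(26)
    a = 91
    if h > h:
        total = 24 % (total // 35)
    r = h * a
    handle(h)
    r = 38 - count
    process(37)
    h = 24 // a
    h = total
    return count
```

r = h * 91

Transformed code:
def compute(r):
    log(26)
    if h > h:
        total = 24 % (total // 35)
    r = h * 91
    handle(h)
    r = 38 - count
    process(37)
    h = 24 // 91
    h = total
    return count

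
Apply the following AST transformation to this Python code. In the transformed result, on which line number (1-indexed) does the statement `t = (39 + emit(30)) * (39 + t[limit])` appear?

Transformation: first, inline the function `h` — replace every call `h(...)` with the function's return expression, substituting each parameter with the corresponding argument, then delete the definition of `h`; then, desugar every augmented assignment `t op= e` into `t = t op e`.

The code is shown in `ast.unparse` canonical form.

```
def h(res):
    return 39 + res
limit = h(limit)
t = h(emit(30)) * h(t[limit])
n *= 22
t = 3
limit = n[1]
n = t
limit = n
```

Transformed code:
limit = 39 + limit
t = (39 + emit(30)) * (39 + t[limit])
n = n * 22
t = 3
limit = n[1]
n = t
limit = n

2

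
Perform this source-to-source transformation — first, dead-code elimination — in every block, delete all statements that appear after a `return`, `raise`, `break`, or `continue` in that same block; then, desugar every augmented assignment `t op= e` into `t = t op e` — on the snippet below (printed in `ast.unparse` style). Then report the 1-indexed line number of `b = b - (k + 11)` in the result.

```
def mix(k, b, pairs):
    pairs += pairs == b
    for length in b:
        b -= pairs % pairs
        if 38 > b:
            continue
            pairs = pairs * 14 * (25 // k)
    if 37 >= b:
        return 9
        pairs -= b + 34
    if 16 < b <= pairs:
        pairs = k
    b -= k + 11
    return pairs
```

Transformed code:
def mix(k, b, pairs):
    pairs = pairs + (pairs == b)
    for length in b:
        b = b - pairs % pairs
        if 38 > b:
            continue
    if 37 >= b:
        return 9
    if 16 < b <= pairs:
        pairs = k
    b = b - (k + 11)
    return pairs

11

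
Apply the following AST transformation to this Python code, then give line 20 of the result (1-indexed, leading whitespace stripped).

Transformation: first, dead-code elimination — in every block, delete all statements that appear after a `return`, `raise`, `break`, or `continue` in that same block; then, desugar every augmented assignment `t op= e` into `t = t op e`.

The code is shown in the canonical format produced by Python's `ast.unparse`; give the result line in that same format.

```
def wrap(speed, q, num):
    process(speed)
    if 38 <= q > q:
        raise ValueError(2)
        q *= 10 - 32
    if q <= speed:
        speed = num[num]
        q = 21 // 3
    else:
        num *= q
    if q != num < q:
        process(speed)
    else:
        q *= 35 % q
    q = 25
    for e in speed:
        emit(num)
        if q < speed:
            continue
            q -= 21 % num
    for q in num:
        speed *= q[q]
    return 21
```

Transformed code:
def wrap(speed, q, num):
    process(speed)
    if 38 <= q > q:
        raise ValueError(2)
    if q <= speed:
        speed = num[num]
        q = 21 // 3
    else:
        num = num * q
    if q != num < q:
        process(speed)
    else:
        q = q * (35 % q)
    q = 25
    for e in speed:
        emit(num)
        if q < speed:
            continue
    for q in num:
        speed = speed * q[q]
    return 21

speed = speed * q[q]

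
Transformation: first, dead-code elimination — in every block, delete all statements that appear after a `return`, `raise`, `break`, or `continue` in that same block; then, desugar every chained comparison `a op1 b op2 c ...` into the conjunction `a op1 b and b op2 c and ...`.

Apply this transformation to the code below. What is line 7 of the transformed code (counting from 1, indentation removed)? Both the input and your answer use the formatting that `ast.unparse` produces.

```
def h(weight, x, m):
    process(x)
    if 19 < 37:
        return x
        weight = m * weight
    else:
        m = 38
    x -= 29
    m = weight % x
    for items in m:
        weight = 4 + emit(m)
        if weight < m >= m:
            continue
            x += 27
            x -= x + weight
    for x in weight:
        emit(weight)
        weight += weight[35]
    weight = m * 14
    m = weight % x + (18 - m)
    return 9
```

Transformed code:
def h(weight, x, m):
    process(x)
    if 19 < 37:
        return x
    else:
        m = 38
    x -= 29
    m = weight % x
    for items in m:
        weight = 4 + emit(m)
        if weight < m and m >= m:
            continue
    for x in weight:
        emit(weight)
        weight += weight[35]
    weight = m * 14
    m = weight % x + (18 - m)
    return 9

x -= 29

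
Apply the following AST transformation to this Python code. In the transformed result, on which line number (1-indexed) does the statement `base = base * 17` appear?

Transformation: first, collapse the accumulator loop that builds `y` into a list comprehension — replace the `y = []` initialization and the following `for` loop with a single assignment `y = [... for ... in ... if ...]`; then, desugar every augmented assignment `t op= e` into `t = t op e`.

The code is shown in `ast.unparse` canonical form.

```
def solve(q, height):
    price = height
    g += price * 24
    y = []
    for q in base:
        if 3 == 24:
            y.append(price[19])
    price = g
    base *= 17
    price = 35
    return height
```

Transformed code:
def solve(q, height):
    price = height
    g = g + price * 24
    y = [price[19] for q in base if 3 == 24]
    price = g
    base = base * 17
    price = 35
    return height

6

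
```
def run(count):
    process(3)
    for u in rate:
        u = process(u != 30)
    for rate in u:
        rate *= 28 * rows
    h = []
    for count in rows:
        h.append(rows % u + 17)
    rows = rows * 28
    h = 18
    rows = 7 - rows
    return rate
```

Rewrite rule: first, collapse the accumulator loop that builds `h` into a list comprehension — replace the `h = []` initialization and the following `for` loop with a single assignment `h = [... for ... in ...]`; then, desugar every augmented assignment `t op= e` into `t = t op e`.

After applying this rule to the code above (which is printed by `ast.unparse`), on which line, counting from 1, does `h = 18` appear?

Transformed code:
def run(count):
    process(3)
    for u in rate:
        u = process(u != 30)
    for rate in u:
        rate = rate * (28 * rows)
    h = [rows % u + 17 for count in rows]
    rows = rows * 28
    h = 18
    rows = 7 - rows
    return rate

9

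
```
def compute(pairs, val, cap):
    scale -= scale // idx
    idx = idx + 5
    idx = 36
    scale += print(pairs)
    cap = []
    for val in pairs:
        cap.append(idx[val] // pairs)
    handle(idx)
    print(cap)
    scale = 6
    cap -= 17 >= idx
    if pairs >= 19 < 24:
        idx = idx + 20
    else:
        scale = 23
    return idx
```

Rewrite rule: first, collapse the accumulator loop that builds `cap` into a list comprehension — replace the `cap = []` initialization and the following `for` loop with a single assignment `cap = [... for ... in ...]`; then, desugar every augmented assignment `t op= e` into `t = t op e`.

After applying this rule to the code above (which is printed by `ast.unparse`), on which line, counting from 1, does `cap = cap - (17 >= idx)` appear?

10

Transformed code:
def compute(pairs, val, cap):
    scale = scale - scale // idx
    idx = idx + 5
    idx = 36
    scale = scale + print(pairs)
    cap = [idx[val] // pairs for val in pairs]
    handle(idx)
    print(cap)
    scale = 6
    cap = cap - (17 >= idx)
    if pairs >= 19 < 24:
        idx = idx + 20
    else:
        scale = 23
    return idx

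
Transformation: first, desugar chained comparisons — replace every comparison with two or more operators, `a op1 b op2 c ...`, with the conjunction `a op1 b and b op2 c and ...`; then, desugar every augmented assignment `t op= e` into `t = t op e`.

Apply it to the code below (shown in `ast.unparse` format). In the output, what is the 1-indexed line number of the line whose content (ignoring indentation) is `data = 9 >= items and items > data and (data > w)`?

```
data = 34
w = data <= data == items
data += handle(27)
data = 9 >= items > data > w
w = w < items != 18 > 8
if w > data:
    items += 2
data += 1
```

Transformed code:
data = 34
w = data <= data and data == items
data = data + handle(27)
data = 9 >= items and items > data and (data > w)
w = w < items and items != 18 and (18 > 8)
if w > data:
    items = items + 2
data = data + 1

4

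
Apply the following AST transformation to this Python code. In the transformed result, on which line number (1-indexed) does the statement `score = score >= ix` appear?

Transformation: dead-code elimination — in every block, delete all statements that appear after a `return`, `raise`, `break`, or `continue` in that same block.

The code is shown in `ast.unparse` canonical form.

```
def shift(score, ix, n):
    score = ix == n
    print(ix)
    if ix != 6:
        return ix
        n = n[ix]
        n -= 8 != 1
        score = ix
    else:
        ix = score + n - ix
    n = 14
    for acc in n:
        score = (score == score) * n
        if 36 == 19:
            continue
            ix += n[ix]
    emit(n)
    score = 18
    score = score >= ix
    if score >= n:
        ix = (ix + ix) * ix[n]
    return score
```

15

Transformed code:
def shift(score, ix, n):
    score = ix == n
    print(ix)
    if ix != 6:
        return ix
    else:
        ix = score + n - ix
    n = 14
    for acc in n:
        score = (score == score) * n
        if 36 == 19:
            continue
    emit(n)
    score = 18
    score = score >= ix
    if score >= n:
        ix = (ix + ix) * ix[n]
    return score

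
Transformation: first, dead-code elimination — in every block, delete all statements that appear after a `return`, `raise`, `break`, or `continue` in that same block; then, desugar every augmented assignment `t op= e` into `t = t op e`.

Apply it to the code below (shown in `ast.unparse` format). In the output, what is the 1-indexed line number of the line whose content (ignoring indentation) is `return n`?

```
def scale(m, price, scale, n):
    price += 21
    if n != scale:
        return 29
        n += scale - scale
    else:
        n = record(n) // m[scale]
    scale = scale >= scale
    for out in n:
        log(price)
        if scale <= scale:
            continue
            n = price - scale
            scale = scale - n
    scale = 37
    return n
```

13

Transformed code:
def scale(m, price, scale, n):
    price = price + 21
    if n != scale:
        return 29
    else:
        n = record(n) // m[scale]
    scale = scale >= scale
    for out in n:
        log(price)
        if scale <= scale:
            continue
    scale = 37
    return n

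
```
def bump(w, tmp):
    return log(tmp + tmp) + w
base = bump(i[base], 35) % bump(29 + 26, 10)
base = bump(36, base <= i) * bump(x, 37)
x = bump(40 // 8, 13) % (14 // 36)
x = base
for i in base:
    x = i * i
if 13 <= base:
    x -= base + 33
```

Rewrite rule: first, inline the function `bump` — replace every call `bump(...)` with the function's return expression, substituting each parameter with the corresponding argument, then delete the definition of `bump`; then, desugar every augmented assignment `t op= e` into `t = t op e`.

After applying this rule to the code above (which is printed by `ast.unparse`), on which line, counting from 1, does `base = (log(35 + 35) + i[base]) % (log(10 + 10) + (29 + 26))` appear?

1

Transformed code:
base = (log(35 + 35) + i[base]) % (log(10 + 10) + (29 + 26))
base = (log((base <= i) + (base <= i)) + 36) * (log(37 + 37) + x)
x = (log(13 + 13) + 40 // 8) % (14 // 36)
x = base
for i in base:
    x = i * i
if 13 <= base:
    x = x - (base + 33)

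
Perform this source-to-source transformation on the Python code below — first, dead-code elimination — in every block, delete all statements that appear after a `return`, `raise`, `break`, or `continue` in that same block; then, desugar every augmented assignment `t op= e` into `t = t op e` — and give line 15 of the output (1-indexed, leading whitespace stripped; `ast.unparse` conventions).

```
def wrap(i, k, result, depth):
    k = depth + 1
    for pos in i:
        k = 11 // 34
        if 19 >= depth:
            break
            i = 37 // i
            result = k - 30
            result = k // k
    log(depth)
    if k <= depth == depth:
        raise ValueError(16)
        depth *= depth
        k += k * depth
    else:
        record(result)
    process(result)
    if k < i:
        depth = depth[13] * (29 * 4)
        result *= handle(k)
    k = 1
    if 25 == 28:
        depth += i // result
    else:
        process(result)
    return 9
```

Transformed code:
def wrap(i, k, result, depth):
    k = depth + 1
    for pos in i:
        k = 11 // 34
        if 19 >= depth:
            break
    log(depth)
    if k <= depth == depth:
        raise ValueError(16)
    else:
        record(result)
    process(result)
    if k < i:
        depth = depth[13] * (29 * 4)
        result = result * handle(k)
    k = 1
    if 25 == 28:
        depth = depth + i // result
    else:
        process(result)
    return 9

result = result * handle(k)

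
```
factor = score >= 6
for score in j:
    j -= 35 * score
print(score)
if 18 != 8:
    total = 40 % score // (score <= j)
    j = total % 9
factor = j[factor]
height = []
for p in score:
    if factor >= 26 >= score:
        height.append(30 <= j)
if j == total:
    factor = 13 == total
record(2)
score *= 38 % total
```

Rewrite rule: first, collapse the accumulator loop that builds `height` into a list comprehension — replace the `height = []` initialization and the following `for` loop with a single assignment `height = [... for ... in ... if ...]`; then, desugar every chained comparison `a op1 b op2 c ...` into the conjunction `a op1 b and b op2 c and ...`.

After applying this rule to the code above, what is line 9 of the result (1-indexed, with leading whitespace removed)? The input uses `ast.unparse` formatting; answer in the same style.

height = [30 <= j for p in score if factor >= 26 and 26 >= score]

Transformed code:
factor = score >= 6
for score in j:
    j -= 35 * score
print(score)
if 18 != 8:
    total = 40 % score // (score <= j)
    j = total % 9
factor = j[factor]
height = [30 <= j for p in score if factor >= 26 and 26 >= score]
if j == total:
    factor = 13 == total
record(2)
score *= 38 % total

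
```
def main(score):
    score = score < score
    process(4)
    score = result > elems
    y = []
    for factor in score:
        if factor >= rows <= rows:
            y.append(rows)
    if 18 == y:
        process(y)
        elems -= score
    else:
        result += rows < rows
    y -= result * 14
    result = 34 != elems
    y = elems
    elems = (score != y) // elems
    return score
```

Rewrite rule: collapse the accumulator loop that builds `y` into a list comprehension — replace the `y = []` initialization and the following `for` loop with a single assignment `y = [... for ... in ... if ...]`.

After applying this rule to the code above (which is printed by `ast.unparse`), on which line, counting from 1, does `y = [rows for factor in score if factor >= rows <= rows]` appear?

Transformed code:
def main(score):
    score = score < score
    process(4)
    score = result > elems
    y = [rows for factor in score if factor >= rows <= rows]
    if 18 == y:
        process(y)
        elems -= score
    else:
        result += rows < rows
    y -= result * 14
    result = 34 != elems
    y = elems
    elems = (score != y) // elems
    return score

5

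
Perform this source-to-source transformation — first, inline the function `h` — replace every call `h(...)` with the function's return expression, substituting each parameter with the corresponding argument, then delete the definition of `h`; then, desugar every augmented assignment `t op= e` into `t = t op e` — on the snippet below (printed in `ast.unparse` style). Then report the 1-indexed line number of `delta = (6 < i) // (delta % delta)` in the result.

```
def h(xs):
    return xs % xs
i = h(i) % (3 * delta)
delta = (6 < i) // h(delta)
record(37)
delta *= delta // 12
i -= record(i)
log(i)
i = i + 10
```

2

Transformed code:
i = i % i % (3 * delta)
delta = (6 < i) // (delta % delta)
record(37)
delta = delta * (delta // 12)
i = i - record(i)
log(i)
i = i + 10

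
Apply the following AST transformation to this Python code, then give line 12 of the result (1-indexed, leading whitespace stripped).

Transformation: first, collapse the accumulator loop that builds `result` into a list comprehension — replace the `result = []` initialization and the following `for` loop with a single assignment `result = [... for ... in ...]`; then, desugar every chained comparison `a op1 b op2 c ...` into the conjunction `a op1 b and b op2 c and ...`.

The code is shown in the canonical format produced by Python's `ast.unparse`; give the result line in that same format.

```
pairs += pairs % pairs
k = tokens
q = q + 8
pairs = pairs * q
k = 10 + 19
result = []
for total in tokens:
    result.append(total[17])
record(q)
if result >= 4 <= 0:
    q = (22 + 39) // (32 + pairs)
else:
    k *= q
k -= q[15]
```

Transformed code:
pairs += pairs % pairs
k = tokens
q = q + 8
pairs = pairs * q
k = 10 + 19
result = [total[17] for total in tokens]
record(q)
if result >= 4 and 4 <= 0:
    q = (22 + 39) // (32 + pairs)
else:
    k *= q
k -= q[15]

k -= q[15]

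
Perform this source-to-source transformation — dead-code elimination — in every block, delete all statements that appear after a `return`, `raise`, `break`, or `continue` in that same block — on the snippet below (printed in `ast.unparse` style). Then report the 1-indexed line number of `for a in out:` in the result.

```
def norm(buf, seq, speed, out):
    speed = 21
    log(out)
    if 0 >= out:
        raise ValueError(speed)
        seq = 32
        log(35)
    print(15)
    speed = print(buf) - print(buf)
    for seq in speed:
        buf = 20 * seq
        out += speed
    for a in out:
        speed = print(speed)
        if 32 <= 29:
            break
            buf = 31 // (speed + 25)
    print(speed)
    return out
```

11

Transformed code:
def norm(buf, seq, speed, out):
    speed = 21
    log(out)
    if 0 >= out:
        raise ValueError(speed)
    print(15)
    speed = print(buf) - print(buf)
    for seq in speed:
        buf = 20 * seq
        out += speed
    for a in out:
        speed = print(speed)
        if 32 <= 29:
            break
    print(speed)
    return out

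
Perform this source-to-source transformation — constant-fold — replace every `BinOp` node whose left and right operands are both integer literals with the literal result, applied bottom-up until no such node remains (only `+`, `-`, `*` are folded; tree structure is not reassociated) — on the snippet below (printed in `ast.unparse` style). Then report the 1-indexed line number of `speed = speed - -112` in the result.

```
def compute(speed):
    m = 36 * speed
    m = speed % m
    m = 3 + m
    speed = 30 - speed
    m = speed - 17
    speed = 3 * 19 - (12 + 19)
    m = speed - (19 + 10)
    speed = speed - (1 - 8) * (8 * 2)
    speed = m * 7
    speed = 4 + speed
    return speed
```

9

Transformed code:
def compute(speed):
    m = 36 * speed
    m = speed % m
    m = 3 + m
    speed = 30 - speed
    m = speed - 17
    speed = 26
    m = speed - 29
    speed = speed - -112
    speed = m * 7
    speed = 4 + speed
    return speed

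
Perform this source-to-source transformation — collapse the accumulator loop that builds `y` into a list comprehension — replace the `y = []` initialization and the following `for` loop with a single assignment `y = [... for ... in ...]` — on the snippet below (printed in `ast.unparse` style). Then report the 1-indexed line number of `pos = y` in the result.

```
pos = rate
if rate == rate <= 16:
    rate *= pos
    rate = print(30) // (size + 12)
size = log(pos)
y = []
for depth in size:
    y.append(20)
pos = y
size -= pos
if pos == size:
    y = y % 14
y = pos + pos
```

Transformed code:
pos = rate
if rate == rate <= 16:
    rate *= pos
    rate = print(30) // (size + 12)
size = log(pos)
y = [20 for depth in size]
pos = y
size -= pos
if pos == size:
    y = y % 14
y = pos + pos

7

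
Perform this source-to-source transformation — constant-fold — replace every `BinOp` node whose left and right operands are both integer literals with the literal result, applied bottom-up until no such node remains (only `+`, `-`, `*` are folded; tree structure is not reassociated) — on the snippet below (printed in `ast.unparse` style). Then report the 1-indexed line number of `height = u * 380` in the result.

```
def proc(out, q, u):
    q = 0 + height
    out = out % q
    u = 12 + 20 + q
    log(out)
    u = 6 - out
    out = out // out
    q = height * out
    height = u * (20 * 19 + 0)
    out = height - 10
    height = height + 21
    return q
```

9

Transformed code:
def proc(out, q, u):
    q = 0 + height
    out = out % q
    u = 32 + q
    log(out)
    u = 6 - out
    out = out // out
    q = height * out
    height = u * 380
    out = height - 10
    height = height + 21
    return q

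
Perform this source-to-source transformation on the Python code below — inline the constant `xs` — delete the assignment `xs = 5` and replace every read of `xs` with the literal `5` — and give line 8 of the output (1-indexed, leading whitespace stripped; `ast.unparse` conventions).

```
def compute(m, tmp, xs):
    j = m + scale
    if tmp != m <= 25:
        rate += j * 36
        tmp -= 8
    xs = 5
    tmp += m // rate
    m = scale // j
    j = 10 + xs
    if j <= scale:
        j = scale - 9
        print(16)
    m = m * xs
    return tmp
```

Transformed code:
def compute(m, tmp, xs):
    j = m + scale
    if tmp != m <= 25:
        rate += j * 36
        tmp -= 8
    tmp += m // rate
    m = scale // j
    j = 10 + 5
    if j <= scale:
        j = scale - 9
        print(16)
    m = m * 5
    return tmp

j = 10 + 5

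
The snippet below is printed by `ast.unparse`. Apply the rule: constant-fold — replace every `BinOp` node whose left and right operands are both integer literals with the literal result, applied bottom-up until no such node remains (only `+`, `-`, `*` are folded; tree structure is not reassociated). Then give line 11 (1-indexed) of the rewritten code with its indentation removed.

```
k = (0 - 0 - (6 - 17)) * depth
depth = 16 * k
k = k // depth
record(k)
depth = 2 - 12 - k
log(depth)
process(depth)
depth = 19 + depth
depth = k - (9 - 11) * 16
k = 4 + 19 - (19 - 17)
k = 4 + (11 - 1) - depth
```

k = 14 - depth

Transformed code:
k = 11 * depth
depth = 16 * k
k = k // depth
record(k)
depth = -10 - k
log(depth)
process(depth)
depth = 19 + depth
depth = k - -32
k = 21
k = 14 - depth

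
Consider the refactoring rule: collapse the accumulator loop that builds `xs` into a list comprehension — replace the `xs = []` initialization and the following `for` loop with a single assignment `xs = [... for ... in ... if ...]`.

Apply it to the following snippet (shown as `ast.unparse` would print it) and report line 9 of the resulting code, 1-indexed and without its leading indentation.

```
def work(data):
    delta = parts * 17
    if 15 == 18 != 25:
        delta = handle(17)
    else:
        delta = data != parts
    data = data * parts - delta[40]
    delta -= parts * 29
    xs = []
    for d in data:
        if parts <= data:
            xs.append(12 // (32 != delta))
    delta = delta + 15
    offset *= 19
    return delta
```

xs = [12 // (32 != delta) for d in data if parts <= data]

Transformed code:
def work(data):
    delta = parts * 17
    if 15 == 18 != 25:
        delta = handle(17)
    else:
        delta = data != parts
    data = data * parts - delta[40]
    delta -= parts * 29
    xs = [12 // (32 != delta) for d in data if parts <= data]
    delta = delta + 15
    offset *= 19
    return delta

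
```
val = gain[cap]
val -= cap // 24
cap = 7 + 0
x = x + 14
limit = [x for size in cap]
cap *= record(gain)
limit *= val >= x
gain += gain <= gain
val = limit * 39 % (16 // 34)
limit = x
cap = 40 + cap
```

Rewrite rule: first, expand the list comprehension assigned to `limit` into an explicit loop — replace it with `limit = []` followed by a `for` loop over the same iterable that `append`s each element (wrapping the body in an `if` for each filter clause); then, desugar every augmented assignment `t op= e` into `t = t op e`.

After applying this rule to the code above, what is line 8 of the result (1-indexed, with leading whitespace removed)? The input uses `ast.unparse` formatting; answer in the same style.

cap = cap * record(gain)

Transformed code:
val = gain[cap]
val = val - cap // 24
cap = 7 + 0
x = x + 14
limit = []
for size in cap:
    limit.append(x)
cap = cap * record(gain)
limit = limit * (val >= x)
gain = gain + (gain <= gain)
val = limit * 39 % (16 // 34)
limit = x
cap = 40 + cap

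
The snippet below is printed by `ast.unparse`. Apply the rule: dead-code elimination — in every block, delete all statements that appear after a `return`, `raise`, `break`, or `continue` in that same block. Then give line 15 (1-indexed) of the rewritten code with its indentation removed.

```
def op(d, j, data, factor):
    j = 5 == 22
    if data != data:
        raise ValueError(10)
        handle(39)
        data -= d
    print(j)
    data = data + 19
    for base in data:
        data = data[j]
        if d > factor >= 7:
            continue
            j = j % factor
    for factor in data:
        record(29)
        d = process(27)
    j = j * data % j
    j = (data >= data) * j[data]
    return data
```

Transformed code:
def op(d, j, data, factor):
    j = 5 == 22
    if data != data:
        raise ValueError(10)
    print(j)
    data = data + 19
    for base in data:
        data = data[j]
        if d > factor >= 7:
            continue
    for factor in data:
        record(29)
        d = process(27)
    j = j * data % j
    j = (data >= data) * j[data]
    return data

j = (data >= data) * j[data]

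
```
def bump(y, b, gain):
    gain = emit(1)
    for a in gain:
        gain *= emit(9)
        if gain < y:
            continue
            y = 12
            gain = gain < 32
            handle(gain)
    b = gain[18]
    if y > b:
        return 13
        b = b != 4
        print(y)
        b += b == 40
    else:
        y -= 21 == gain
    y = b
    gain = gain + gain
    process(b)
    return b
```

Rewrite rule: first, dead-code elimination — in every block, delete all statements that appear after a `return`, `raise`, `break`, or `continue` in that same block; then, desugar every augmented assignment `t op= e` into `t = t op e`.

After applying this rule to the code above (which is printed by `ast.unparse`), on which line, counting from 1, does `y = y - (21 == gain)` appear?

11

Transformed code:
def bump(y, b, gain):
    gain = emit(1)
    for a in gain:
        gain = gain * emit(9)
        if gain < y:
            continue
    b = gain[18]
    if y > b:
        return 13
    else:
        y = y - (21 == gain)
    y = b
    gain = gain + gain
    process(b)
    return b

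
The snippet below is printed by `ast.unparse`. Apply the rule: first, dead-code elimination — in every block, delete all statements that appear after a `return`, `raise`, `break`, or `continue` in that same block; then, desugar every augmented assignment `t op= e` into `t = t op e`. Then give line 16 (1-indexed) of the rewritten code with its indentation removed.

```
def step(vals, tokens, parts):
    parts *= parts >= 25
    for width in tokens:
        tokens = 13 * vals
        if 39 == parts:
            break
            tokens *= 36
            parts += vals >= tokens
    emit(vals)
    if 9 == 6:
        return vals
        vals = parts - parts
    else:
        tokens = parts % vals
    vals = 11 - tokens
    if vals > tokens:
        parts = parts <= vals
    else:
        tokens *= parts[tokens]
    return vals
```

tokens = tokens * parts[tokens]

Transformed code:
def step(vals, tokens, parts):
    parts = parts * (parts >= 25)
    for width in tokens:
        tokens = 13 * vals
        if 39 == parts:
            break
    emit(vals)
    if 9 == 6:
        return vals
    else:
        tokens = parts % vals
    vals = 11 - tokens
    if vals > tokens:
        parts = parts <= vals
    else:
        tokens = tokens * parts[tokens]
    return vals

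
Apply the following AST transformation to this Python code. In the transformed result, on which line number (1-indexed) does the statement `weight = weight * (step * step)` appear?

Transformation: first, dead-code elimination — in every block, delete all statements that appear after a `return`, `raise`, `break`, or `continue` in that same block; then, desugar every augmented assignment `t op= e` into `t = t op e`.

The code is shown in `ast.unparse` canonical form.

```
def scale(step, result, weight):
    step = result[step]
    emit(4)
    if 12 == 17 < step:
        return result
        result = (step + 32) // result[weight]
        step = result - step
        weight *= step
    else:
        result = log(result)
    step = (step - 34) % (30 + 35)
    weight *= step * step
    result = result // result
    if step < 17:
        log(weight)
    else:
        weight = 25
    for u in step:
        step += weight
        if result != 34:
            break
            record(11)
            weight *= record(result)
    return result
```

Transformed code:
def scale(step, result, weight):
    step = result[step]
    emit(4)
    if 12 == 17 < step:
        return result
    else:
        result = log(result)
    step = (step - 34) % (30 + 35)
    weight = weight * (step * step)
    result = result // result
    if step < 17:
        log(weight)
    else:
        weight = 25
    for u in step:
        step = step + weight
        if result != 34:
            break
    return result

9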